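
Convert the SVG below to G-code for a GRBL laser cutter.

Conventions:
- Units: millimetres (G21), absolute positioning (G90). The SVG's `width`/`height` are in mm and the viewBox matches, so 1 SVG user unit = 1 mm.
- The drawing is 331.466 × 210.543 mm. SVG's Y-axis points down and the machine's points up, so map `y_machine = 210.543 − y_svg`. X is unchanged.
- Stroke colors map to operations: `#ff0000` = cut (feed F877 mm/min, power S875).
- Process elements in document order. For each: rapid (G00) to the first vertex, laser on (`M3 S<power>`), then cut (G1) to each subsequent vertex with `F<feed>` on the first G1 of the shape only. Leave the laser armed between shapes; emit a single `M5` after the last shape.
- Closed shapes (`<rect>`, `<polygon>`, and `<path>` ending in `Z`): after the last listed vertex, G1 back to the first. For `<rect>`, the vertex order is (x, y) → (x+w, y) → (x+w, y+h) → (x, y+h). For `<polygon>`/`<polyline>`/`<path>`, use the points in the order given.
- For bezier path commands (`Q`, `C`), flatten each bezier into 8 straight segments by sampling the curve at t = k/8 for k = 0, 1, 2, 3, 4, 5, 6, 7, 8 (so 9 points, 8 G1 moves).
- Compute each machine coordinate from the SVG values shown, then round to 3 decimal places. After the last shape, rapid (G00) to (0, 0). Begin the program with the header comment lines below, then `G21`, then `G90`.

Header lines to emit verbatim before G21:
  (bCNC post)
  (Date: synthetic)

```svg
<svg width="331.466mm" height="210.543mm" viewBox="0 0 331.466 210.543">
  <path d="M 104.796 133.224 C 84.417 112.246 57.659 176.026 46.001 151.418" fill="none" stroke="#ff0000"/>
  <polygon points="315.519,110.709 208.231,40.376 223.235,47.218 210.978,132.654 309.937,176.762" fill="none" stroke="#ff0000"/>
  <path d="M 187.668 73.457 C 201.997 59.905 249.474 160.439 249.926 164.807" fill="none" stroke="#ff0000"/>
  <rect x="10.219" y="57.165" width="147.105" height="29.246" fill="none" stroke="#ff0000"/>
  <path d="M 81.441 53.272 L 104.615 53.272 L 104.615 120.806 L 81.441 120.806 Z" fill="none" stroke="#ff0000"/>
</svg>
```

(bCNC post)
(Date: synthetic)
G21
G90
G00 X104.796 Y77.319
M3 S875
G1 X96.897 Y81.551 F877
G1 X88.651 Y79.866
G1 X80.311 Y74.293
G1 X72.128 Y66.861
G1 X64.354 Y59.599
G1 X57.240 Y54.536
G1 X51.039 Y53.702
G1 X46.001 Y59.125
G00 X315.519 Y99.834
M3 S875
G1 X208.231 Y170.167 F877
G1 X223.235 Y163.325
G1 X210.978 Y77.889
G1 X309.937 Y33.781
G1 X315.519 Y99.834
G00 X187.668 Y137.086
M3 S875
G1 X194.439 Y137.231 F877
G1 X203.377 Y129.144
G1 X213.545 Y115.289
G1 X224.001 Y98.131
G1 X233.807 Y80.133
G1 X242.023 Y63.758
G1 X247.709 Y51.471
G1 X249.926 Y45.736
G00 X10.219 Y153.378
M3 S875
G1 X157.324 Y153.378 F877
G1 X157.324 Y124.132
G1 X10.219 Y124.132
G1 X10.219 Y153.378
G00 X81.441 Y157.271
M3 S875
G1 X104.615 Y157.271 F877
G1 X104.615 Y89.737
G1 X81.441 Y89.737
G1 X81.441 Y157.271
M5
G00 X0.000 Y0.000

1 u = 1 mm; y_m = 210.543 − y.

[1] `<path>` cubic bezier, #ff0000→cut S875 F877: (104.796,77.319) → (96.897,81.551) → (88.651,79.866) → (80.311,74.293) → (72.128,66.861) → (64.354,59.599) → (57.240,54.536) → (51.039,53.702) → (46.001,59.125)

[2] `<polygon>` closed polygon, #ff0000→cut S875 F877: (315.519,99.834) → (208.231,170.167) → (223.235,163.325) → (210.978,77.889) → (309.937,33.781) → (315.519,99.834) (closed)

[3] `<path>` cubic bezier, #ff0000→cut S875 F877: (187.668,137.086) → (194.439,137.231) → (203.377,129.144) → (213.545,115.289) → (224.001,98.131) → (233.807,80.133) → (242.023,63.758) → (247.709,51.471) → (249.926,45.736)

[4] `<rect>` rectangle, #ff0000→cut S875 F877: (10.219,153.378) → (157.324,153.378) → (157.324,124.132) → (10.219,124.132) → (10.219,153.378) (closed)

[5] `<path>` rectangle, #ff0000→cut S875 F877: (81.441,157.271) → (104.615,157.271) → (104.615,89.737) → (81.441,89.737) → (81.441,157.271) (closed)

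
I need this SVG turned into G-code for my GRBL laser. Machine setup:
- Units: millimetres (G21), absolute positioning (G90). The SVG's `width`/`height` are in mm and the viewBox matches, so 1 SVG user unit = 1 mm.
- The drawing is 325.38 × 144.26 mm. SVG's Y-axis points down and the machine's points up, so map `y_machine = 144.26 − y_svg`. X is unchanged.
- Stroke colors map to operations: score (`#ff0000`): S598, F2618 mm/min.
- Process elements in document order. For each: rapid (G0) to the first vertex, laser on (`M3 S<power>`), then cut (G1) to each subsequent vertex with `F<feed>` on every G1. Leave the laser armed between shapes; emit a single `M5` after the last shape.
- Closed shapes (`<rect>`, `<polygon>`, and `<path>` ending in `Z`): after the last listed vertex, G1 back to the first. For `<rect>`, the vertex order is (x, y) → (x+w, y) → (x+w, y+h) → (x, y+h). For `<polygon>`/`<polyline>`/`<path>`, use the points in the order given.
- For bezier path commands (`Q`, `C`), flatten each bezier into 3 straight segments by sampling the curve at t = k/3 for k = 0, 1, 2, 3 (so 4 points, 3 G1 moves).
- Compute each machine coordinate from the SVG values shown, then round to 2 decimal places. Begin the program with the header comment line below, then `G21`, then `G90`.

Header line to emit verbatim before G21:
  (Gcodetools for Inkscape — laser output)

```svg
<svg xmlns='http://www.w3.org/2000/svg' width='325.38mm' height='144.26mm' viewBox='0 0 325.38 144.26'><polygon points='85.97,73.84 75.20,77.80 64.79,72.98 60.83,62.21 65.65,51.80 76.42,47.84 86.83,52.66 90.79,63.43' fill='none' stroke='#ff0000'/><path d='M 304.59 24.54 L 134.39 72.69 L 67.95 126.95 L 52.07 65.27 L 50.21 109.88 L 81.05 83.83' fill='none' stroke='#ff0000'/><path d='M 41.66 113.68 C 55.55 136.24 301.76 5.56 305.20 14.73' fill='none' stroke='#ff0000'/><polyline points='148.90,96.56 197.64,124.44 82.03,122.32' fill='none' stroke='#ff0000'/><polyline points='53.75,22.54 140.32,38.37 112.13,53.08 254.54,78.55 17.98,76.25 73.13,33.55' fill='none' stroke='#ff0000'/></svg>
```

1 u = 1 mm; y_m = 144.26 − y.

[1] `<polygon>` regular polygon, #ff0000→score S598 F2618: (85.97,70.42) → (75.20,66.46) → (64.79,71.28) → (60.83,82.05) → (65.65,92.46) → (76.42,96.42) → (86.83,91.60) → (90.79,80.83) → (85.97,70.42) (closed)

[2] `<path>` open polyline, #ff0000→score S598 F2618: (304.59,119.72) → (134.39,71.57) → (67.95,17.31) → (52.07,78.99) → (50.21,34.38) → (81.05,60.43)

[3] `<path>` cubic bezier, #ff0000→score S598 F2618: (41.66,30.58) → (115.39,48.24) → (238.43,102.94) → (305.20,129.53)

[4] `<polyline>` open polyline, #ff0000→score S598 F2618: (148.90,47.70) → (197.64,19.82) → (82.03,21.94)

[5] `<polyline>` open polyline, #ff0000→score S598 F2618: (53.75,121.72) → (140.32,105.89) → (112.13,91.18) → (254.54,65.71) → (17.98,68.01) → (73.13,110.71)

(Gcodetools for Inkscape — laser output)
G21
G90
G0 X85.97 Y70.42
M3 S598
G1 X75.20 Y66.46 F2618
G1 X64.79 Y71.28 F2618
G1 X60.83 Y82.05 F2618
G1 X65.65 Y92.46 F2618
G1 X76.42 Y96.42 F2618
G1 X86.83 Y91.60 F2618
G1 X90.79 Y80.83 F2618
G1 X85.97 Y70.42 F2618
G0 X304.59 Y119.72
M3 S598
G1 X134.39 Y71.57 F2618
G1 X67.95 Y17.31 F2618
G1 X52.07 Y78.99 F2618
G1 X50.21 Y34.38 F2618
G1 X81.05 Y60.43 F2618
G0 X41.66 Y30.58
M3 S598
G1 X115.39 Y48.24 F2618
G1 X238.43 Y102.94 F2618
G1 X305.20 Y129.53 F2618
G0 X148.90 Y47.70
M3 S598
G1 X197.64 Y19.82 F2618
G1 X82.03 Y21.94 F2618
G0 X53.75 Y121.72
M3 S598
G1 X140.32 Y105.89 F2618
G1 X112.13 Y91.18 F2618
G1 X254.54 Y65.71 F2618
G1 X17.98 Y68.01 F2618
G1 X73.13 Y110.71 F2618
M5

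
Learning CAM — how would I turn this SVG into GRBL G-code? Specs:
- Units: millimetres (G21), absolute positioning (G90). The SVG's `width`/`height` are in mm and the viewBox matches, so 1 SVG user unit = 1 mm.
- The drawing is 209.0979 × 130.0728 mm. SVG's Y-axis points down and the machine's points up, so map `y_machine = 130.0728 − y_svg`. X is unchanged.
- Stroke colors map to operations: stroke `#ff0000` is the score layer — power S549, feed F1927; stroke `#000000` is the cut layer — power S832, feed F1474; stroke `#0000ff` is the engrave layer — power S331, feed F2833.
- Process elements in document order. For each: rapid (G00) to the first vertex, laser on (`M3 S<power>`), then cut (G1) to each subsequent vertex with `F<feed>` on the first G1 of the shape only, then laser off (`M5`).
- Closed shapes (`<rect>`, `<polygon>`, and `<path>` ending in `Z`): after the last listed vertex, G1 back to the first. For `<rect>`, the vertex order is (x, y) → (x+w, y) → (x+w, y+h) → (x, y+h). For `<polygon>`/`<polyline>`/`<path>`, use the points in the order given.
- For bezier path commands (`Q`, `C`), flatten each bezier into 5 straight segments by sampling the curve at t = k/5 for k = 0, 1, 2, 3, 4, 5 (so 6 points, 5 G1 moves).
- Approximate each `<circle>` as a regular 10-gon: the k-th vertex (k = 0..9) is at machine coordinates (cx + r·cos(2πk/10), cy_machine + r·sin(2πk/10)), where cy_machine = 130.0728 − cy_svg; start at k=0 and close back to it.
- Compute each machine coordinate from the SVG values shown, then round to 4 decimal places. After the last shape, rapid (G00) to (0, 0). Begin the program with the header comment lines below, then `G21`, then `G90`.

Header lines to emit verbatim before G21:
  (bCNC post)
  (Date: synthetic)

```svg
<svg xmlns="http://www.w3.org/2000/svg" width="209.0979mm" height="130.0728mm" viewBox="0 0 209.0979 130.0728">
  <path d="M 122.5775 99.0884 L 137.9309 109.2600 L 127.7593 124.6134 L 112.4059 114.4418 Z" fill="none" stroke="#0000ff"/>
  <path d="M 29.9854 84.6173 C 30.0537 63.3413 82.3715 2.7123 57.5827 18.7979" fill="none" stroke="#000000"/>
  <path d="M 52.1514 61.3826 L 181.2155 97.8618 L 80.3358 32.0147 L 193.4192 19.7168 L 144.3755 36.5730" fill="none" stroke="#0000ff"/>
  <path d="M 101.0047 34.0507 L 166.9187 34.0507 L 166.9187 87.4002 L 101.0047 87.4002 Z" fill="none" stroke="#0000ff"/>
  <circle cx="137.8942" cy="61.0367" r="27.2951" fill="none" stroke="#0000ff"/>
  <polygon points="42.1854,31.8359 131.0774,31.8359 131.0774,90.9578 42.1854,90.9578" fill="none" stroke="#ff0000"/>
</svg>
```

(bCNC post)
(Date: synthetic)
G21
G90
G00 X122.5775 Y30.9844
M3 S331
G1 X137.9309 Y20.8128 F2833
G1 X127.7593 Y5.4594
G1 X112.4059 Y15.6310
G1 X122.5775 Y30.9844
M5
G00 X29.9854 Y45.4555
M3 S832
G1 X35.2615 Y62.0149 F1474
G1 X46.8683 Y82.4478
G1 X58.5969 Y101.1829
G1 X64.2380 Y112.6490
G1 X57.5827 Y111.2749
M5
G00 X52.1514 Y68.6902
M3 S331
G1 X181.2155 Y32.2110 F2833
G1 X80.3358 Y98.0581
G1 X193.4192 Y110.3560
G1 X144.3755 Y93.4998
M5
G00 X101.0047 Y96.0221
M3 S331
G1 X166.9187 Y96.0221 F2833
G1 X166.9187 Y42.6726
G1 X101.0047 Y42.6726
G1 X101.0047 Y96.0221
M5
G00 X165.1893 Y69.0361
M3 S331
G1 X159.9764 Y85.0798 F2833
G1 X146.3288 Y94.9953
G1 X129.4596 Y94.9953
G1 X115.8120 Y85.0798
G1 X110.5991 Y69.0361
G1 X115.8120 Y52.9924
G1 X129.4596 Y43.0769
G1 X146.3288 Y43.0769
G1 X159.9764 Y52.9924
G1 X165.1893 Y69.0361
M5
G00 X42.1854 Y98.2369
M3 S549
G1 X131.0774 Y98.2369 F1927
G1 X131.0774 Y39.1150
G1 X42.1854 Y39.1150
G1 X42.1854 Y98.2369
M5
G00 X0.0000 Y0.0000

1 u = 1 mm; y_m = 130.0728 − y.

[1] `<path>` regular polygon, #0000ff→engrave S331 F2833: (122.5775,30.9844) → (137.9309,20.8128) → (127.7593,5.4594) → (112.4059,15.6310) → (122.5775,30.9844) (closed)

[2] `<path>` cubic bezier, #000000→cut S832 F1474: (29.9854,45.4555) → (35.2615,62.0149) → (46.8683,82.4478) → (58.5969,101.1829) → (64.2380,112.6490) → (57.5827,111.2749)

[3] `<path>` open polyline, #0000ff→engrave S331 F2833: (52.1514,68.6902) → (181.2155,32.2110) → (80.3358,98.0581) → (193.4192,110.3560) → (144.3755,93.4998)

[4] `<path>` rectangle, #0000ff→engrave S331 F2833: (101.0047,96.0221) → (166.9187,96.0221) → (166.9187,42.6726) → (101.0047,42.6726) → (101.0047,96.0221) (closed)

[5] `<circle>` circle, #0000ff→engrave S331 F2833: (165.1893,69.0361) → (159.9764,85.0798) → (146.3288,94.9953) → (129.4596,94.9953) → (115.8120,85.0798) → (110.5991,69.0361) → (115.8120,52.9924) → (129.4596,43.0769) → (146.3288,43.0769) → (159.9764,52.9924) → (165.1893,69.0361) (closed)

[6] `<polygon>` rectangle, #ff0000→score S549 F1927: (42.1854,98.2369) → (131.0774,98.2369) → (131.0774,39.1150) → (42.1854,39.1150) → (42.1854,98.2369) (closed)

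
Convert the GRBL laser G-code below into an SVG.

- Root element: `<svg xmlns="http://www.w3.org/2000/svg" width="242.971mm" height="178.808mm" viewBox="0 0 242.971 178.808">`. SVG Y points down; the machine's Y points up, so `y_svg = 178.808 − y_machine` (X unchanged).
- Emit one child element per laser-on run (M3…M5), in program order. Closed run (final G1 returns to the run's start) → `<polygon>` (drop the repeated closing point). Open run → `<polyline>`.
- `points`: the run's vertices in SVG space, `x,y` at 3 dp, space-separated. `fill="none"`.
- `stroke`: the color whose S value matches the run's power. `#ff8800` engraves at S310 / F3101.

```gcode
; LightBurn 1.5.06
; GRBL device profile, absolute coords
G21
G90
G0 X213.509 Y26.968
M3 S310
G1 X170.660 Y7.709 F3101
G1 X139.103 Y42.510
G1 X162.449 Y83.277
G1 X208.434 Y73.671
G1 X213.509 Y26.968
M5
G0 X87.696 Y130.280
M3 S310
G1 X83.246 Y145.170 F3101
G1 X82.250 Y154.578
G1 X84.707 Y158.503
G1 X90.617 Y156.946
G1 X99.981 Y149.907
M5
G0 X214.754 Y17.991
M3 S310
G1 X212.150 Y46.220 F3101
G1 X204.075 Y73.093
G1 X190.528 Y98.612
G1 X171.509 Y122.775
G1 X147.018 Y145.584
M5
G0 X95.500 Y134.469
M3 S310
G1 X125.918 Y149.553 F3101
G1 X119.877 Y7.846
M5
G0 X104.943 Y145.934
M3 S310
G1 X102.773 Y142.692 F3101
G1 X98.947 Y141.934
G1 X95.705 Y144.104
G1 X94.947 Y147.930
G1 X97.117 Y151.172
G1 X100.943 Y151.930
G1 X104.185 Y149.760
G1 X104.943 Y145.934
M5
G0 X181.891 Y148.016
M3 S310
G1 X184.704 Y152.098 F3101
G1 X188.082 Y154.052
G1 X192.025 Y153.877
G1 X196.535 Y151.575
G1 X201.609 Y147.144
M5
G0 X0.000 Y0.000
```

<svg xmlns="http://www.w3.org/2000/svg" width="242.971mm" height="178.808mm" viewBox="0 0 242.971 178.808">
  <polygon points="213.509,151.840 170.660,171.099 139.103,136.298 162.449,95.531 208.434,105.137" fill="none" stroke="#ff8800"/>
  <polyline points="87.696,48.528 83.246,33.638 82.250,24.230 84.707,20.305 90.617,21.862 99.981,28.901" fill="none" stroke="#ff8800"/>
  <polyline points="214.754,160.817 212.150,132.588 204.075,105.715 190.528,80.196 171.509,56.033 147.018,33.224" fill="none" stroke="#ff8800"/>
  <polyline points="95.500,44.339 125.918,29.255 119.877,170.962" fill="none" stroke="#ff8800"/>
  <polygon points="104.943,32.874 102.773,36.116 98.947,36.874 95.705,34.704 94.947,30.878 97.117,27.636 100.943,26.878 104.185,29.048" fill="none" stroke="#ff8800"/>
  <polyline points="181.891,30.792 184.704,26.710 188.082,24.756 192.025,24.931 196.535,27.233 201.609,31.664" fill="none" stroke="#ff8800"/>
</svg>

Machine Y-up, SVG Y-down with viewBox height 178.808, so y_svg = 178.808 − y_machine; X carries over. Every run uses S310, so all elements get stroke `#ff8800` (engrave).

Run 1: The run returns to its start, so emit a `<polygon>` with points (Y-flipped): 213.509,151.840 170.660,171.099 139.103,136.298 162.449,95.531 208.434,105.137.

Run 2: The run is open, so emit a `<polyline>` with points (Y-flipped): 87.696,48.528 83.246,33.638 82.250,24.230 84.707,20.305 90.617,21.862 99.981,28.901.

Run 3: The run is open, so emit a `<polyline>` with points (Y-flipped): 214.754,160.817 212.150,132.588 204.075,105.715 190.528,80.196 171.509,56.033 147.018,33.224.

Run 4: The run is open, so emit a `<polyline>` with points (Y-flipped): 95.500,44.339 125.918,29.255 119.877,170.962.

Run 5: The run returns to its start, so emit a `<polygon>` with points (Y-flipped): 104.943,32.874 102.773,36.116 98.947,36.874 95.705,34.704 94.947,30.878 97.117,27.636 100.943,26.878 104.185,29.048.

Run 6: The run is open, so emit a `<polyline>` with points (Y-flipped): 181.891,30.792 184.704,26.710 188.082,24.756 192.025,24.931 196.535,27.233 201.609,31.664.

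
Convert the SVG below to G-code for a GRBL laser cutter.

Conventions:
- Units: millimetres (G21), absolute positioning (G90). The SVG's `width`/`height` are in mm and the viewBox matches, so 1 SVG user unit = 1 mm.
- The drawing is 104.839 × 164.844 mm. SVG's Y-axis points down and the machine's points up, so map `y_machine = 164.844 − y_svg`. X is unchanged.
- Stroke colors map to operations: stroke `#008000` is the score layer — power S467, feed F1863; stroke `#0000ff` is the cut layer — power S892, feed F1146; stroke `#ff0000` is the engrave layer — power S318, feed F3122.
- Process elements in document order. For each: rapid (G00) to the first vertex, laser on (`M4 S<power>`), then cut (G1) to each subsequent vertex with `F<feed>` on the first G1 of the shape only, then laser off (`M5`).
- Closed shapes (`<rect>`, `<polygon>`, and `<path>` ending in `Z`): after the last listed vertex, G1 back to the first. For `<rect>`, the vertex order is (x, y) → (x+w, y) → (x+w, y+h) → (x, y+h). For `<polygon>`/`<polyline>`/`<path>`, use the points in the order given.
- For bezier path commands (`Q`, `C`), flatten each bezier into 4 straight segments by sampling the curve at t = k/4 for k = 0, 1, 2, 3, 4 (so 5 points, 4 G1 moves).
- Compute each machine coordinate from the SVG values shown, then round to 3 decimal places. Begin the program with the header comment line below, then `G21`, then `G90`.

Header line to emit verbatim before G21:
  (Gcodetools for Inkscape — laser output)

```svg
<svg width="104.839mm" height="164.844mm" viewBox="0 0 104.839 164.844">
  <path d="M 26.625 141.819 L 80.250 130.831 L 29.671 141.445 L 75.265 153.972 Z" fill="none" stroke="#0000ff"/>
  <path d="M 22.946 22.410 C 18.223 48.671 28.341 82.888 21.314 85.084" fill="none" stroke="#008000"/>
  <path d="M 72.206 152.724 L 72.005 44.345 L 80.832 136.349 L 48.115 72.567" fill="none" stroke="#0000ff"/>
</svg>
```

(Gcodetools for Inkscape — laser output)
G21
G90
G00 X26.625 Y23.025
M4 S892
G1 X80.250 Y34.013 F1146
G1 X29.671 Y23.399
G1 X75.265 Y10.872
G1 X26.625 Y23.025
M5
G00 X22.946 Y142.434
M4 S467
G1 X21.687 Y121.871 F1863
G1 X22.994 Y102.073
G1 X23.869 Y86.786
G1 X21.314 Y79.760
M5
G00 X72.206 Y12.120
M4 S892
G1 X72.005 Y120.499 F1146
G1 X80.832 Y28.495
G1 X48.115 Y92.277
M5

1 u = 1 mm; y_m = 164.844 − y.

[1] `<path>` closed polygon, #0000ff→cut S892 F1146: (26.625,23.025) → (80.250,34.013) → (29.671,23.399) → (75.265,10.872) → (26.625,23.025) (closed)

[2] `<path>` cubic bezier, #008000→score S467 F1863: (22.946,142.434) → (21.687,121.871) → (22.994,102.073) → (23.869,86.786) → (21.314,79.760)

[3] `<path>` open polyline, #0000ff→cut S892 F1146: (72.206,12.120) → (72.005,120.499) → (80.832,28.495) → (48.115,92.277)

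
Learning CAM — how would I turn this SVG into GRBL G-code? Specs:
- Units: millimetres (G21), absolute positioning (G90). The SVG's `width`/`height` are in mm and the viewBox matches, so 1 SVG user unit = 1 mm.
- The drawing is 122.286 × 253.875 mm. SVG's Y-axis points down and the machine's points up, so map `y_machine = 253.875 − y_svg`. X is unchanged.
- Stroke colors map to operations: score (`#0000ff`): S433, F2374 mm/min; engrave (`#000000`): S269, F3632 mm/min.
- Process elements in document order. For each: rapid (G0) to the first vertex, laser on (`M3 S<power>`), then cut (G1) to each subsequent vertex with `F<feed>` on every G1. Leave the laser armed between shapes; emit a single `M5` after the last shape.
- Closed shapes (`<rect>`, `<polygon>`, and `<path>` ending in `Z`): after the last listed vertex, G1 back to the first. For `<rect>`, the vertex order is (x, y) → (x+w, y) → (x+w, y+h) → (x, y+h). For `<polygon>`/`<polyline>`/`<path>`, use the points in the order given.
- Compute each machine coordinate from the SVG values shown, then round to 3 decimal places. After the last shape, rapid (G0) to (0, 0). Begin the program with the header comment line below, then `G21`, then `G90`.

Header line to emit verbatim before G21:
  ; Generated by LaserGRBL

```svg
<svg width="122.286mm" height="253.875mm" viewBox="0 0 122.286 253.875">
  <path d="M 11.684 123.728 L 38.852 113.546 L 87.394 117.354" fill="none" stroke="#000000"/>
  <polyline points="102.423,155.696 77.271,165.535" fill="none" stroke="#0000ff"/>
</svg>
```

1 u = 1 mm; y_m = 253.875 − y.

[1] `<path>` open polyline, #000000→engrave S269 F3632: (11.684,130.147) → (38.852,140.329) → (87.394,136.521)

[2] `<polyline>` line segment, #0000ff→score S433 F2374: (102.423,98.179) → (77.271,88.340)

; Generated by LaserGRBL
G21
G90
G0 X11.684 Y130.147
M3 S269
G1 X38.852 Y140.329 F3632
G1 X87.394 Y136.521 F3632
G0 X102.423 Y98.179
M3 S433
G1 X77.271 Y88.340 F2374
M5
G0 X0.000 Y0.000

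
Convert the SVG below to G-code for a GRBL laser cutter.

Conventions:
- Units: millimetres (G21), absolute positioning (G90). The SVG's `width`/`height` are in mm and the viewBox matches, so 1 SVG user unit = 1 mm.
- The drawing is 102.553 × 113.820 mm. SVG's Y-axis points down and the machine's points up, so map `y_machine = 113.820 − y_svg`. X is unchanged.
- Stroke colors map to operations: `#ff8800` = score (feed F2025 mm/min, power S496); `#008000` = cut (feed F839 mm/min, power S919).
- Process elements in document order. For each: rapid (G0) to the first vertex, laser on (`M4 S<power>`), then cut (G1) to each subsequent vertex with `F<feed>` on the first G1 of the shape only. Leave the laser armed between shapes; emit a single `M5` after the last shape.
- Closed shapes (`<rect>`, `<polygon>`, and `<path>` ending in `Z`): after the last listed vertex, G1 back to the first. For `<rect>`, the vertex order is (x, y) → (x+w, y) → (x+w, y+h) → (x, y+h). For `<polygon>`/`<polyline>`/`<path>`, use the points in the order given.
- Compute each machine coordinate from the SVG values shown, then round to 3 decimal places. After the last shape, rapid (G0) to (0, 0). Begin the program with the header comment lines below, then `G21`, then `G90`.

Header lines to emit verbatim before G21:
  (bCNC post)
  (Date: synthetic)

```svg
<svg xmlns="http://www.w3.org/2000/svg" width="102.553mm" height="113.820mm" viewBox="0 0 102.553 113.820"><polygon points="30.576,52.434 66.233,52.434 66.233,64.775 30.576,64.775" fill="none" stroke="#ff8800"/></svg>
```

(bCNC post)
(Date: synthetic)
G21
G90
G0 X30.576 Y61.386
M4 S496
G1 X66.233 Y61.386 F2025
G1 X66.233 Y49.045
G1 X30.576 Y49.045
G1 X30.576 Y61.386
M5
G0 X0.000 Y0.000

viewBox `0 0 102.553 113.820` with mm width/height → 1 unit = 1 mm. Flip: y_m = 113.820 − y_svg.

**Shape 1** — `<polygon>` rectangle, stroke `#ff8800` → score (S496, F2025). Machine vertices: (30.576,61.386) → (66.233,61.386) → (66.233,49.045) → (30.576,49.045) → (30.576,61.386). Closed: final G1 returns to the first vertex.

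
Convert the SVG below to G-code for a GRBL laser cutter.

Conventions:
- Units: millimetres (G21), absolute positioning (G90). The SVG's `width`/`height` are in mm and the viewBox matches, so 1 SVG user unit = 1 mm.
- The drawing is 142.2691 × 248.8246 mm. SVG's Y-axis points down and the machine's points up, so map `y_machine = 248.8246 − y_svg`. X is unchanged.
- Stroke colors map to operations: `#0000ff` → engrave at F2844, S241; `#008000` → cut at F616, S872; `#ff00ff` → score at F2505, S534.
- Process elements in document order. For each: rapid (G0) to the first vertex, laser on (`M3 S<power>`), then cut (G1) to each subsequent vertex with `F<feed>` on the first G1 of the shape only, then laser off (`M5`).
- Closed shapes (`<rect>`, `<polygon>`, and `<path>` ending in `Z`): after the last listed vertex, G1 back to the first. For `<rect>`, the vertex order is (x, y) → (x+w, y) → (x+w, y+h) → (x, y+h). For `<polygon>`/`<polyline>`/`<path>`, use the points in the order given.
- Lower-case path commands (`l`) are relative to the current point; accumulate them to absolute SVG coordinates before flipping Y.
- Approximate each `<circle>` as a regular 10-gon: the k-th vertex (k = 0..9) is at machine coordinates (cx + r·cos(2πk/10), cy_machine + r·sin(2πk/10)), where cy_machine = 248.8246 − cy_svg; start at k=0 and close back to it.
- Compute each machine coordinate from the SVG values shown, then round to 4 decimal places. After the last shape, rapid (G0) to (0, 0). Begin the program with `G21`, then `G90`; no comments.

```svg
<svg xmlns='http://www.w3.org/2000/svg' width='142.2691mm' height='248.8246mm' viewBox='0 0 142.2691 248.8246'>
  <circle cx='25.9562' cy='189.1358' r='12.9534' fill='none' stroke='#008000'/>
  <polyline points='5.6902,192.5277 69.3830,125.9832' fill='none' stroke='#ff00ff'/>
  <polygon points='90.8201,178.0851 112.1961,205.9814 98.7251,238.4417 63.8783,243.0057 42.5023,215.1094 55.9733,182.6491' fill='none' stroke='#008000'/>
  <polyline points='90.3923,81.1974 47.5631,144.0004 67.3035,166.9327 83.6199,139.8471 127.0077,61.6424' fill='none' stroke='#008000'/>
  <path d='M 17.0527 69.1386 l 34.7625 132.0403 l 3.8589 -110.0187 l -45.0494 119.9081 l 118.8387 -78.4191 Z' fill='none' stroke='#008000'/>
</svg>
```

viewBox `0 0 142.2691 248.8246` with mm width/height → 1 unit = 1 mm. Flip: y_m = 248.8246 − y_svg.

**Shape 1** — `<circle>` circle, stroke `#008000` → cut (S872, F616). Machine vertices: (38.9096,59.6888) → (36.4357,67.3026) → (29.9590,72.0082) → (21.9534,72.0082) → (15.4767,67.3026) → (13.0028,59.6888) → (15.4767,52.0750) → (21.9534,47.3694) → (29.9590,47.3694) → (36.4357,52.0750) → (38.9096,59.6888). Closed: final G1 returns to the first vertex.

**Shape 2** — `<polyline>` line segment, stroke `#ff00ff` → score (S534, F2505). Machine vertices: (5.6902,56.2969) → (69.3830,122.8414). Open path.

**Shape 3** — `<polygon>` regular polygon, stroke `#008000` → cut (S872, F616). Machine vertices: (90.8201,70.7395) → (112.1961,42.8432) → (98.7251,10.3829) → (63.8783,5.8189) → (42.5023,33.7152) → (55.9733,66.1755) → (90.8201,70.7395). Closed: final G1 returns to the first vertex.

**Shape 4** — `<polyline>` open polyline, stroke `#008000` → cut (S872, F616). Machine vertices: (90.3923,167.6272) → (47.5631,104.8242) → (67.3035,81.8919) → (83.6199,108.9775) → (127.0077,187.1822). Open path.

**Shape 5** — `<path>` closed polygon, stroke `#008000` → cut (S872, F616). Machine vertices: (17.0527,179.6860) → (51.8152,47.6457) → (55.6741,157.6644) → (10.6247,37.7563) → (129.4634,116.1754) → (17.0527,179.6860). Closed: final G1 returns to the first vertex.

G21
G90
G0 X38.9096 Y59.6888
M3 S872
G1 X36.4357 Y67.3026 F616
G1 X29.9590 Y72.0082
G1 X21.9534 Y72.0082
G1 X15.4767 Y67.3026
G1 X13.0028 Y59.6888
G1 X15.4767 Y52.0750
G1 X21.9534 Y47.3694
G1 X29.9590 Y47.3694
G1 X36.4357 Y52.0750
G1 X38.9096 Y59.6888
M5
G0 X5.6902 Y56.2969
M3 S534
G1 X69.3830 Y122.8414 F2505
M5
G0 X90.8201 Y70.7395
M3 S872
G1 X112.1961 Y42.8432 F616
G1 X98.7251 Y10.3829
G1 X63.8783 Y5.8189
G1 X42.5023 Y33.7152
G1 X55.9733 Y66.1755
G1 X90.8201 Y70.7395
M5
G0 X90.3923 Y167.6272
M3 S872
G1 X47.5631 Y104.8242 F616
G1 X67.3035 Y81.8919
G1 X83.6199 Y108.9775
G1 X127.0077 Y187.1822
M5
G0 X17.0527 Y179.6860
M3 S872
G1 X51.8152 Y47.6457 F616
G1 X55.6741 Y157.6644
G1 X10.6247 Y37.7563
G1 X129.4634 Y116.1754
G1 X17.0527 Y179.6860
M5
G0 X0.0000 Y0.0000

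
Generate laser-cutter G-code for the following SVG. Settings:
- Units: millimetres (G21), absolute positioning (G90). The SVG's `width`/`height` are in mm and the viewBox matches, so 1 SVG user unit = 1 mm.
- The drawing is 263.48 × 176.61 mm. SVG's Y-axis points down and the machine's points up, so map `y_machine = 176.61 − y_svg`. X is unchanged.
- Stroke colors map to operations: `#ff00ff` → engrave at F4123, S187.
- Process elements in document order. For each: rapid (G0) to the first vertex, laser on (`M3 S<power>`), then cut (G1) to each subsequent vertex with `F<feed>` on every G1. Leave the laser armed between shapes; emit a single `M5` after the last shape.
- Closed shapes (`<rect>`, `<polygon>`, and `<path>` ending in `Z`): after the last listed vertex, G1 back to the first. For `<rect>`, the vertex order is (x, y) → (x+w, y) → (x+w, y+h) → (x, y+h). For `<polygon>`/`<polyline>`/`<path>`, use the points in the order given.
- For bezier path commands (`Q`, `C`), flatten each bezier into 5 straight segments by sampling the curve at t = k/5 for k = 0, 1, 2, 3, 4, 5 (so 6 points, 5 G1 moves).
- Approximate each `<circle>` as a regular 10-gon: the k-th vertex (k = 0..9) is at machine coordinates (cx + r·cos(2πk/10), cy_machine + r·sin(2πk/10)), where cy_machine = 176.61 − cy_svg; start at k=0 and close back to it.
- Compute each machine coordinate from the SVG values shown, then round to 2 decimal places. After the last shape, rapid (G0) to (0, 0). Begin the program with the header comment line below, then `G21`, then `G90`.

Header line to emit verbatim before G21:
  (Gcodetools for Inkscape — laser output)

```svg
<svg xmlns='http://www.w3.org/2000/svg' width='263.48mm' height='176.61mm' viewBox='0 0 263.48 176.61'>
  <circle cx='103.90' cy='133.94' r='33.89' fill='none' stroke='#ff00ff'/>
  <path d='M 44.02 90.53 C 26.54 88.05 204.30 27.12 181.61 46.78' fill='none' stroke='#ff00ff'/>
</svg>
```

viewBox `0 0 263.48 176.61` with mm width/height → 1 unit = 1 mm. Flip: y_m = 176.61 − y_svg.

**Shape 1** — `<circle>` circle, stroke `#ff00ff` → engrave (S187, F4123). Machine vertices: (137.79,42.67) → (131.32,62.59) → (114.37,74.90) → (93.43,74.90) → (76.48,62.59) → (70.01,42.67) → (76.48,22.75) → (93.43,10.44) → (114.37,10.44) → (131.32,22.75) → (137.79,42.67). Closed: final G1 returns to the first vertex.

**Shape 2** — `<path>` cubic bezier, stroke `#ff00ff` → engrave (S187, F4123). Control points (SVG): P0=(44.02,90.53), P1=(26.54,88.05), P2=(204.30,27.12), P3=(181.61,46.78); sampled at t=k/5. Machine vertices: (44.02,86.08) → (53.80,93.47) → (91.44,108.21) → (137.95,123.64) → (174.34,133.07) → (181.61,129.83). Open path.

(Gcodetools for Inkscape — laser output)
G21
G90
G0 X137.79 Y42.67
M3 S187
G1 X131.32 Y62.59 F4123
G1 X114.37 Y74.90 F4123
G1 X93.43 Y74.90 F4123
G1 X76.48 Y62.59 F4123
G1 X70.01 Y42.67 F4123
G1 X76.48 Y22.75 F4123
G1 X93.43 Y10.44 F4123
G1 X114.37 Y10.44 F4123
G1 X131.32 Y22.75 F4123
G1 X137.79 Y42.67 F4123
G0 X44.02 Y86.08
M3 S187
G1 X53.80 Y93.47 F4123
G1 X91.44 Y108.21 F4123
G1 X137.95 Y123.64 F4123
G1 X174.34 Y133.07 F4123
G1 X181.61 Y129.83 F4123
M5
G0 X0.00 Y0.00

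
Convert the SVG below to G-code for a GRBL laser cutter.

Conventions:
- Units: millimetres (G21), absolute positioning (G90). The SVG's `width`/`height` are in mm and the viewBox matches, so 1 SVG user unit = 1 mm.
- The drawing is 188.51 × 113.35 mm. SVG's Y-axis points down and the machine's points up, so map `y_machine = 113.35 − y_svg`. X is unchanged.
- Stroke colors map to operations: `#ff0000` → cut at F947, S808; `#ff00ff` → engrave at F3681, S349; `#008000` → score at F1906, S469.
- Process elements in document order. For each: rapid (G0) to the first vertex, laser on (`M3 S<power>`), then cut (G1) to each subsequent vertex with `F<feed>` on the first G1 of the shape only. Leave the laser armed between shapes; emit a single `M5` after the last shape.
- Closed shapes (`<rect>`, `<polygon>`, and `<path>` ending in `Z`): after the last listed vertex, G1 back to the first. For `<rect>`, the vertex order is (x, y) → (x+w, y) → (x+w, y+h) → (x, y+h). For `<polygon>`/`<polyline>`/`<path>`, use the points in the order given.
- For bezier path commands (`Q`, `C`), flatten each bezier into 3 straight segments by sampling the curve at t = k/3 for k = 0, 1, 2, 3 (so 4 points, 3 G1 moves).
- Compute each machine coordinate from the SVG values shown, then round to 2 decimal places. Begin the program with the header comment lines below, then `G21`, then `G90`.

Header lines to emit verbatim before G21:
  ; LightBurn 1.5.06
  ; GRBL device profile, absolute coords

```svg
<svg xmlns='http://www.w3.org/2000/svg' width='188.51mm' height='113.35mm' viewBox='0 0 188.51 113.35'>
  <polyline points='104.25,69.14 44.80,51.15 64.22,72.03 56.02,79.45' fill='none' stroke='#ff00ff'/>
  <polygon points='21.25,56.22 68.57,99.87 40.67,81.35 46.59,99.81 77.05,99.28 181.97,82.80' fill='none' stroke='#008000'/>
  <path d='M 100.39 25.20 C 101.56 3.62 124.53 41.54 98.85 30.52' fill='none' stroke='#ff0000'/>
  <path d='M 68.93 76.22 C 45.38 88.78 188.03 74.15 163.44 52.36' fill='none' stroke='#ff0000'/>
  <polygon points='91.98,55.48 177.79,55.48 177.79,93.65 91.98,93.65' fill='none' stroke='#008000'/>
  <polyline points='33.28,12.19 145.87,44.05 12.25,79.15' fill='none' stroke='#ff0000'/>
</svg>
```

Since the viewBox matches the mm dimensions, user units are millimetres directly. The only transform is the Y-flip y_m = 113.35 − y_svg.

Shape 1 is a open polyline drawn with `<polyline>`. Its stroke #ff00ff means engrave at S349, F3681. After flipping Y the toolpath is (104.25,44.21) → (44.80,62.20) → (64.22,41.32) → (56.02,33.90).

Shape 2 is a closed polygon drawn with `<polygon>`. Its stroke #008000 means score at S469, F1906. After flipping Y the toolpath is (21.25,57.13) → (68.57,13.48) → (40.67,32.00) → (46.59,13.54) → (77.05,14.07) → (181.97,30.55) → (21.25,57.13), returning to the start.

Shape 3 is a cubic bezier drawn with `<path>`. Its stroke #ff0000 means cut at S808, F947. After flipping Y the toolpath is (100.39,88.15) → (106.22,93.91) → (110.92,84.11) → (98.85,82.83).

Shape 4 is a cubic bezier drawn with `<path>`. Its stroke #ff0000 means cut at S808, F947. After flipping Y the toolpath is (68.93,37.13) → (88.43,32.89) → (144.63,42.33) → (163.44,60.99).

Shape 5 is a rectangle drawn with `<polygon>`. Its stroke #008000 means score at S469, F1906. After flipping Y the toolpath is (91.98,57.87) → (177.79,57.87) → (177.79,19.70) → (91.98,19.70) → (91.98,57.87), returning to the start.

Shape 6 is a open polyline drawn with `<polyline>`. Its stroke #ff0000 means cut at S808, F947. After flipping Y the toolpath is (33.28,101.16) → (145.87,69.30) → (12.25,34.20).

; LightBurn 1.5.06
; GRBL device profile, absolute coords
G21
G90
G0 X104.25 Y44.21
M3 S349
G1 X44.80 Y62.20 F3681
G1 X64.22 Y41.32
G1 X56.02 Y33.90
G0 X21.25 Y57.13
M3 S469
G1 X68.57 Y13.48 F1906
G1 X40.67 Y32.00
G1 X46.59 Y13.54
G1 X77.05 Y14.07
G1 X181.97 Y30.55
G1 X21.25 Y57.13
G0 X100.39 Y88.15
M3 S808
G1 X106.22 Y93.91 F947
G1 X110.92 Y84.11
G1 X98.85 Y82.83
G0 X68.93 Y37.13
M3 S808
G1 X88.43 Y32.89 F947
G1 X144.63 Y42.33
G1 X163.44 Y60.99
G0 X91.98 Y57.87
M3 S469
G1 X177.79 Y57.87 F1906
G1 X177.79 Y19.70
G1 X91.98 Y19.70
G1 X91.98 Y57.87
G0 X33.28 Y101.16
M3 S808
G1 X145.87 Y69.30 F947
G1 X12.25 Y34.20
M5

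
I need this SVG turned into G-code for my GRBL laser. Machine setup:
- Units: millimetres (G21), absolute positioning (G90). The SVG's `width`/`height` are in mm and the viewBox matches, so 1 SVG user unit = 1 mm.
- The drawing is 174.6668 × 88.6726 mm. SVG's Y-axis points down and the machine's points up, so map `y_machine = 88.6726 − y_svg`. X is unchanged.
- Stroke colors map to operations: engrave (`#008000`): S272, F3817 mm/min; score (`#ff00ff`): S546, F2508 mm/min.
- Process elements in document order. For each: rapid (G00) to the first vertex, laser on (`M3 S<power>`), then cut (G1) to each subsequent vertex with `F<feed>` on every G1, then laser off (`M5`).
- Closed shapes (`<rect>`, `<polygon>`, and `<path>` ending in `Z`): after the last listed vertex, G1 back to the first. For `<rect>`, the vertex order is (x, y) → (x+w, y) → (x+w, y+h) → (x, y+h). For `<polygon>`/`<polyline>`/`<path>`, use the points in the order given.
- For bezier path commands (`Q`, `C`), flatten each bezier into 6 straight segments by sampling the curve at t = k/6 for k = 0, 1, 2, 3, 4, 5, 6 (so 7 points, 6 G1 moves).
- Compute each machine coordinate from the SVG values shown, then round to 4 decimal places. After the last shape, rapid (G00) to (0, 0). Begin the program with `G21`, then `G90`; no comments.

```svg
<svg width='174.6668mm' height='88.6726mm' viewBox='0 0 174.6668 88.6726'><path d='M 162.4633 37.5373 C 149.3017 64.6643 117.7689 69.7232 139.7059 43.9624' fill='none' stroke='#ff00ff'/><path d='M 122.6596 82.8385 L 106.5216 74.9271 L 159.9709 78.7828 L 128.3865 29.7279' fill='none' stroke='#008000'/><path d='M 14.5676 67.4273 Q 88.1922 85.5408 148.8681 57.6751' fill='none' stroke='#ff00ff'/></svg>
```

G21
G90
G00 X162.4633 Y51.1353
M3 S546
G1 X154.6842 Y39.4513 F2508
G1 X145.8387 Y31.6885 F2508
G1 X137.9226 Y28.0898 F2508
G1 X132.9314 Y28.8985 F2508
G1 X132.8606 Y34.3576 F2508
G1 X139.7059 Y44.7102 F2508
M5
G00 X122.6596 Y5.8341
M3 S272
G1 X106.5216 Y13.7455 F3817
G1 X159.9709 Y9.8898 F3817
G1 X128.3865 Y58.9447 F3817
M5
G00 X14.5676 Y21.2453
M3 S546
G1 X38.7494 Y16.4847 F2508
G1 X62.2119 Y14.2784 F2508
G1 X84.9550 Y14.6266 F2508
G1 X106.9788 Y17.5292 F2508
G1 X128.2831 Y22.9861 F2508
G1 X148.8681 Y30.9975 F2508
M5
G00 X0.0000 Y0.0000

1 u = 1 mm; y_m = 88.6726 − y.

[1] `<path>` cubic bezier, #ff00ff→score S546 F2508: (162.4633,51.1353) → (154.6842,39.4513) → (145.8387,31.6885) → (137.9226,28.0898) → (132.9314,28.8985) → (132.8606,34.3576) → (139.7059,44.7102)

[2] `<path>` open polyline, #008000→engrave S272 F3817: (122.6596,5.8341) → (106.5216,13.7455) → (159.9709,9.8898) → (128.3865,58.9447)

[3] `<path>` quadratic bezier, #ff00ff→score S546 F2508: (14.5676,21.2453) → (38.7494,16.4847) → (62.2119,14.2784) → (84.9550,14.6266) → (106.9788,17.5292) → (128.2831,22.9861) → (148.8681,30.9975)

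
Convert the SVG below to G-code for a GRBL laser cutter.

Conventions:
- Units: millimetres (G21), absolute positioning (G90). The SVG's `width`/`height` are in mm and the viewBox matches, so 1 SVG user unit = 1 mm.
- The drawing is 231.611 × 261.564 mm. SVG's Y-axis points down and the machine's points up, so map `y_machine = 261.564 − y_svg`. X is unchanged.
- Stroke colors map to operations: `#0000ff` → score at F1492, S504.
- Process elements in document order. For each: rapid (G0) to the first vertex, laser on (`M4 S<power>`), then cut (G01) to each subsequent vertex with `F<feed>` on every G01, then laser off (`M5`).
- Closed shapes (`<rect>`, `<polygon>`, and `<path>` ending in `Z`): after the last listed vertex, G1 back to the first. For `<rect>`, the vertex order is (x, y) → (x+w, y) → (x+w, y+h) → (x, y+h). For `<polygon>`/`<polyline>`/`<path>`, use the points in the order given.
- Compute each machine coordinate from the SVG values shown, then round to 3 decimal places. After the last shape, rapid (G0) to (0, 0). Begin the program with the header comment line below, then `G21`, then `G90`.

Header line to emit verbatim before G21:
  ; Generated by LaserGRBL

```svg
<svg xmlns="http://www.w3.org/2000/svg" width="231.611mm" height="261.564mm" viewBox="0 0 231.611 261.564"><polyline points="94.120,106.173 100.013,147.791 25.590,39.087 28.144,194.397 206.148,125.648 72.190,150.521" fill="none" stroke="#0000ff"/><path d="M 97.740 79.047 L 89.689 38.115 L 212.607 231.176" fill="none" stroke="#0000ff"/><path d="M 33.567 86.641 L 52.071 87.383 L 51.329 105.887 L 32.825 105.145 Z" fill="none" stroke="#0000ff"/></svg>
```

; Generated by LaserGRBL
G21
G90
G0 X94.120 Y155.391
M4 S504
G01 X100.013 Y113.773 F1492
G01 X25.590 Y222.477 F1492
G01 X28.144 Y67.167 F1492
G01 X206.148 Y135.916 F1492
G01 X72.190 Y111.043 F1492
M5
G0 X97.740 Y182.517
M4 S504
G01 X89.689 Y223.449 F1492
G01 X212.607 Y30.388 F1492
M5
G0 X33.567 Y174.923
M4 S504
G01 X52.071 Y174.181 F1492
G01 X51.329 Y155.677 F1492
G01 X32.825 Y156.419 F1492
G01 X33.567 Y174.923 F1492
M5
G0 X0.000 Y0.000

Since the viewBox matches the mm dimensions, user units are millimetres directly. The only transform is the Y-flip y_m = 261.564 − y_svg.

Shape 1 is a open polyline drawn with `<polyline>`. Its stroke #0000ff means score at S504, F1492. After flipping Y the toolpath is (94.120,155.391) → (100.013,113.773) → (25.590,222.477) → (28.144,67.167) → (206.148,135.916) → (72.190,111.043).

Shape 2 is a open polyline drawn with `<path>`. Its stroke #0000ff means score at S504, F1492. After flipping Y the toolpath is (97.740,182.517) → (89.689,223.449) → (212.607,30.388).

Shape 3 is a regular polygon drawn with `<path>`. Its stroke #0000ff means score at S504, F1492. After flipping Y the toolpath is (33.567,174.923) → (52.071,174.181) → (51.329,155.677) → (32.825,156.419) → (33.567,174.923), returning to the start.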